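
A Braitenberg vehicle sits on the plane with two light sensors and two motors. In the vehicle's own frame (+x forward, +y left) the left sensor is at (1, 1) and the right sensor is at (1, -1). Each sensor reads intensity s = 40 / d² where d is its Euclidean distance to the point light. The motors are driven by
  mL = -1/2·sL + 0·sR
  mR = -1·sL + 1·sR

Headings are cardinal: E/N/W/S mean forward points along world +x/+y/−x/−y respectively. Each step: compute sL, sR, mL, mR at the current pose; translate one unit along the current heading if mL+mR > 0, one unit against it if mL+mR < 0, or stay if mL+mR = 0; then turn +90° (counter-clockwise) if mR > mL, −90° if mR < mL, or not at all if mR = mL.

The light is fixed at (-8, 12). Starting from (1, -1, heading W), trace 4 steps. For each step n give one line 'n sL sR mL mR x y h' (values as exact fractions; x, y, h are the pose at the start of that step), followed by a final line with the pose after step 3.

0 2/13 5/26 -1/13 1/26 1 -1 W
1 40/317 40/277 -20/317 1600/87809 2 -1 S
2 20/121 4/29 -10/121 -96/3509 2 0 E
3 8/37 40/221 -4/37 -288/8177 1 0 N
final 1 -1 W

n=0: pose=(1,-1,W); sL=2/13, sR=5/26; mL=-1/13, mR=1/26; mL+mR=-1/26 → advance -1; mR−mL=3/26 → turn +1·90°
n=1: pose=(2,-1,S); sL=40/317, sR=40/277; mL=-20/317, mR=1600/87809; mL+mR=-3940/87809 → advance -1; mR−mL=7140/87809 → turn +1·90°
n=2: pose=(2,0,E); sL=20/121, sR=4/29; mL=-10/121, mR=-96/3509; mL+mR=-386/3509 → advance -1; mR−mL=194/3509 → turn +1·90°
n=3: pose=(1,0,N); sL=8/37, sR=40/221; mL=-4/37, mR=-288/8177; mL+mR=-1172/8177 → advance -1; mR−mL=596/8177 → turn +1·90°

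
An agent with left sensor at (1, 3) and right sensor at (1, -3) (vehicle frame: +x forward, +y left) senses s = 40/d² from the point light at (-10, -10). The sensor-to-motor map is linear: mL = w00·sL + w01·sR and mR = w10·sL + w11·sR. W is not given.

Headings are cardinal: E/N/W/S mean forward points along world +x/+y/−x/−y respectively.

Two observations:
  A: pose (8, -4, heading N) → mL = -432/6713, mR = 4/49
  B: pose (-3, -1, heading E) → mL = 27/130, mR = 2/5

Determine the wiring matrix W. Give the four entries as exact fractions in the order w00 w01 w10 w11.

-1 1 0 1

obs A: pose=(8,-4,N) → sL=20/137, sR=4/49, mL=-432/6713, mR=4/49
obs B: pose=(-3,-1,E) → sL=5/26, sR=2/5, mL=27/130, mR=2/5
sensor matrix S = [[20/137, 4/49], [5/26, 2/5]]; det S = 3726/87269
solve [mL_A; mL_B] = S·[w00; w01] and [mR_A; mR_B] = S·[w10; w11]:
  w00 = -1, w01 = 1, w10 = 0, w11 = 1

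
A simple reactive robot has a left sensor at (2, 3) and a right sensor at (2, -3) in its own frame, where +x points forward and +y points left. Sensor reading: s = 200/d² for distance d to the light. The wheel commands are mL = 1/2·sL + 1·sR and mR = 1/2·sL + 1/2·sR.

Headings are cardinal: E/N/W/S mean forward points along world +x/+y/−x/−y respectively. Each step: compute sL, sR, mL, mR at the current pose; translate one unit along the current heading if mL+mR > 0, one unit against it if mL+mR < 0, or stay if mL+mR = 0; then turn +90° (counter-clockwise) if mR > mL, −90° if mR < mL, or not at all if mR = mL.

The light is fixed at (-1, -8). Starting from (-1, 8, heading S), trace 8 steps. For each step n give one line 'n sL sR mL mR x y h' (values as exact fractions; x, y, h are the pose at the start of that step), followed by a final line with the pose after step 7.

0 40/41 40/41 60/41 40/41 -1 8 S
1 50/37 25/41 1950/1517 2975/3034 -1 7 W
2 40/61 200/293 18060/17873 11960/17873 -2 7 N
3 100/181 20/17 4470/3077 2660/3077 -2 8 E
4 40/41 40/41 60/41 40/41 -1 8 S
5 50/37 25/41 1950/1517 2975/3034 -1 7 W
6 40/61 200/293 18060/17873 11960/17873 -2 7 N
7 100/181 20/17 4470/3077 2660/3077 -2 8 E
final -1 8 S

n=0: pose=(-1,8,S); sL=40/41, sR=40/41; mL=60/41, mR=40/41; mL+mR=100/41 → advance +1; mR−mL=-20/41 → turn -1·90°
n=1: pose=(-1,7,W); sL=50/37, sR=25/41; mL=1950/1517, mR=2975/3034; mL+mR=6875/3034 → advance +1; mR−mL=-25/82 → turn -1·90°
n=2: pose=(-2,7,N); sL=40/61, sR=200/293; mL=18060/17873, mR=11960/17873; mL+mR=30020/17873 → advance +1; mR−mL=-100/293 → turn -1·90°
n=3: pose=(-2,8,E); sL=100/181, sR=20/17; mL=4470/3077, mR=2660/3077; mL+mR=7130/3077 → advance +1; mR−mL=-10/17 → turn -1·90°
n=4: pose=(-1,8,S); sL=40/41, sR=40/41; mL=60/41, mR=40/41; mL+mR=100/41 → advance +1; mR−mL=-20/41 → turn -1·90°
n=5: pose=(-1,7,W); sL=50/37, sR=25/41; mL=1950/1517, mR=2975/3034; mL+mR=6875/3034 → advance +1; mR−mL=-25/82 → turn -1·90°
n=6: pose=(-2,7,N); sL=40/61, sR=200/293; mL=18060/17873, mR=11960/17873; mL+mR=30020/17873 → advance +1; mR−mL=-100/293 → turn -1·90°
n=7: pose=(-2,8,E); sL=100/181, sR=20/17; mL=4470/3077, mR=2660/3077; mL+mR=7130/3077 → advance +1; mR−mL=-10/17 → turn -1·90°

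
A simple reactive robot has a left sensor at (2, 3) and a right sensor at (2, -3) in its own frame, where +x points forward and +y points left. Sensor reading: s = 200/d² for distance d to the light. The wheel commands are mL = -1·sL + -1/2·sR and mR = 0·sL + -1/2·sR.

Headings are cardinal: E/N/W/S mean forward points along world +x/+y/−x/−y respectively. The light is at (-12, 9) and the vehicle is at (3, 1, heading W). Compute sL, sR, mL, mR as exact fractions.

left sensor world pos  = (1, -2); dL² = 290
right sensor world pos = (1, 4); dR² = 194
sL = 200/290 = 20/29
sR = 200/194 = 100/97
mL = -1·sL + -1/2·sR = -3390/2813
mR = 0·sL + -1/2·sR = -50/97

20/29 100/97 -3390/2813 -50/97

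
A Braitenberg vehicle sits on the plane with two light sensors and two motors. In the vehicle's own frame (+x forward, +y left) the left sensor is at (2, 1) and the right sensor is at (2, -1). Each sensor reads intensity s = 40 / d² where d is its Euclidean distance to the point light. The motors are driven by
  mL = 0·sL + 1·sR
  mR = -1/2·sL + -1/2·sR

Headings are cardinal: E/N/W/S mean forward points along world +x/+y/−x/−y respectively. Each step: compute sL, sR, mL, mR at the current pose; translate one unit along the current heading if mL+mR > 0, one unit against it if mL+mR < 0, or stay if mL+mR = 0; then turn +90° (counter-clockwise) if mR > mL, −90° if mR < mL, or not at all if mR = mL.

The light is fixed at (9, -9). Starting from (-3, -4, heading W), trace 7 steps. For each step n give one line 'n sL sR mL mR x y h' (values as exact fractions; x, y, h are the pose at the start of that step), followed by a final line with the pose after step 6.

0 10/53 5/29 5/29 -555/3074 -3 -4 W
1 40/193 40/149 40/149 -6840/28757 -2 -4 N
2 4/13 20/53 20/53 -236/689 -2 -3 E
3 40/97 40/137 40/137 -4680/13289 -1 -3 S
4 2/9 5/26 5/26 -97/468 -1 -2 W
5 40/181 8/29 8/29 -1304/5249 0 -2 N
6 4/13 20/49 20/49 -228/637 0 -1 E
final 1 -1 S

n=0: pose=(-3,-4,W); sL=10/53, sR=5/29; mL=5/29, mR=-555/3074; mL+mR=-25/3074 → advance -1; mR−mL=-1085/3074 → turn -1·90°
n=1: pose=(-2,-4,N); sL=40/193, sR=40/149; mL=40/149, mR=-6840/28757; mL+mR=880/28757 → advance +1; mR−mL=-14560/28757 → turn -1·90°
n=2: pose=(-2,-3,E); sL=4/13, sR=20/53; mL=20/53, mR=-236/689; mL+mR=24/689 → advance +1; mR−mL=-496/689 → turn -1·90°
n=3: pose=(-1,-3,S); sL=40/97, sR=40/137; mL=40/137, mR=-4680/13289; mL+mR=-800/13289 → advance -1; mR−mL=-8560/13289 → turn -1·90°
n=4: pose=(-1,-2,W); sL=2/9, sR=5/26; mL=5/26, mR=-97/468; mL+mR=-7/468 → advance -1; mR−mL=-187/468 → turn -1·90°
n=5: pose=(0,-2,N); sL=40/181, sR=8/29; mL=8/29, mR=-1304/5249; mL+mR=144/5249 → advance +1; mR−mL=-2752/5249 → turn -1·90°
n=6: pose=(0,-1,E); sL=4/13, sR=20/49; mL=20/49, mR=-228/637; mL+mR=32/637 → advance +1; mR−mL=-488/637 → turn -1·90°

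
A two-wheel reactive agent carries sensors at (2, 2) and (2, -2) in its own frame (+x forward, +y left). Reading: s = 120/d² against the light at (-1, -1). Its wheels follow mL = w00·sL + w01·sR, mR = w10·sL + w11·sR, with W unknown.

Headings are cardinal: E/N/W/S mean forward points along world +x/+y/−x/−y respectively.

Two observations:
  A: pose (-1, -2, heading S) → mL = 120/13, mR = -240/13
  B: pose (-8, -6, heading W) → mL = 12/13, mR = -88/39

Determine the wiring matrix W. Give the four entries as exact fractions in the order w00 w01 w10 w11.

obs A: pose=(-1,-2,S) → sL=120/13, sR=120/13, mL=120/13, mR=-240/13
obs B: pose=(-8,-6,W) → sL=12/13, sR=4/3, mL=12/13, mR=-88/39
sensor matrix S = [[120/13, 120/13], [12/13, 4/3]]; det S = 640/169
solve [mL_A; mL_B] = S·[w00; w01] and [mR_A; mR_B] = S·[w10; w11]:
  w00 = 1, w01 = 0, w10 = -1, w11 = -1

1 0 -1 -1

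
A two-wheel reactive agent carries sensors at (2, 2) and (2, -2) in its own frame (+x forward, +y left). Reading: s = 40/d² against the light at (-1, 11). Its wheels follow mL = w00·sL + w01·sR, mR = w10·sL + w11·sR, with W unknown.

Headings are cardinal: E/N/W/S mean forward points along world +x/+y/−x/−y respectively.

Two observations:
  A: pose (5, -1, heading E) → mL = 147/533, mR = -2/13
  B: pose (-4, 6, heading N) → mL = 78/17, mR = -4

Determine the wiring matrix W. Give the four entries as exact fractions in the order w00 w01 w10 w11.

1/2 1 0 -1

obs A: pose=(5,-1,E) → sL=10/41, sR=2/13, mL=147/533, mR=-2/13
obs B: pose=(-4,6,N) → sL=20/17, sR=4, mL=78/17, mR=-4
sensor matrix S = [[10/41, 2/13], [20/17, 4]]; det S = 7200/9061
solve [mL_A; mL_B] = S·[w00; w01] and [mR_A; mR_B] = S·[w10; w11]:
  w00 = 1/2, w01 = 1, w10 = 0, w11 = -1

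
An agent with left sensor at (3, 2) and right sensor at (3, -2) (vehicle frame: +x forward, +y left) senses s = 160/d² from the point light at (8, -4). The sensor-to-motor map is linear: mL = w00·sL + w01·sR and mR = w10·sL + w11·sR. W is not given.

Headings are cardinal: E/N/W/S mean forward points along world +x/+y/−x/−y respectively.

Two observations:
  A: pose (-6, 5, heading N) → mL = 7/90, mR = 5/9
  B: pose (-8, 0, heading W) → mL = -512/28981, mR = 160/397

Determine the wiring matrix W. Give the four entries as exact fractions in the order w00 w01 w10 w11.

-1/2 1/2 0 1

obs A: pose=(-6,5,N) → sL=2/5, sR=5/9, mL=7/90, mR=5/9
obs B: pose=(-8,0,W) → sL=32/73, sR=160/397, mL=-512/28981, mR=160/397
sensor matrix S = [[2/5, 5/9], [32/73, 160/397]]; det S = -21472/260829
solve [mL_A; mL_B] = S·[w00; w01] and [mR_A; mR_B] = S·[w10; w11]:
  w00 = -1/2, w01 = 1/2, w10 = 0, w11 = 1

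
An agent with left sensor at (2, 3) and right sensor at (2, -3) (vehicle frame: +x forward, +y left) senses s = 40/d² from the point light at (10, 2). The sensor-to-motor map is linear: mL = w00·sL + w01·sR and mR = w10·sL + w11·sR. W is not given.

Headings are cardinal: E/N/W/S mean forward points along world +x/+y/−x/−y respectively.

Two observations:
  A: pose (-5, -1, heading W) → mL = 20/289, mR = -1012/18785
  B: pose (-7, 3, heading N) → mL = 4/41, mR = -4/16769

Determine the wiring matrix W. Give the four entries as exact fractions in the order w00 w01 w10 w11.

obs A: pose=(-5,-1,W) → sL=8/65, sR=40/289, mL=20/289, mR=-1012/18785
obs B: pose=(-7,3,N) → sL=40/409, sR=8/41, mL=4/41, mR=-4/16769
sensor matrix S = [[8/65, 40/289], [40/409, 8/41]]; det S = 3300864/315005665
solve [mL_A; mL_B] = S·[w00; w01] and [mR_A; mR_B] = S·[w10; w11]:
  w00 = 0, w01 = 1/2, w10 = -1, w11 = 1/2

0 1/2 -1 1/2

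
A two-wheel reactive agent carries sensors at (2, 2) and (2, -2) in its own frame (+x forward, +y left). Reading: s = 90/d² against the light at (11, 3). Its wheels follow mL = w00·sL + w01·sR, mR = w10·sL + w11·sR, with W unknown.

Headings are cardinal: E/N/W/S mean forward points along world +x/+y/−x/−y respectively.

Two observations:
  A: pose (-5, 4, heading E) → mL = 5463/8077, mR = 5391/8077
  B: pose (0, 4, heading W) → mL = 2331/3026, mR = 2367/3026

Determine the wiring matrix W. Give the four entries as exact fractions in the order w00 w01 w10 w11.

obs A: pose=(-5,4,E) → sL=18/41, sR=90/197, mL=5463/8077, mR=5391/8077
obs B: pose=(0,4,W) → sL=9/17, sR=45/89, mL=2331/3026, mR=2367/3026
sensor matrix S = [[18/41, 90/197], [9/17, 45/89]]; det S = -243000/12220501
solve [mL_A; mL_B] = S·[w00; w01] and [mR_A; mR_B] = S·[w10; w11]:
  w00 = 1/2, w01 = 1, w10 = 1, w11 = 1/2

1/2 1 1 1/2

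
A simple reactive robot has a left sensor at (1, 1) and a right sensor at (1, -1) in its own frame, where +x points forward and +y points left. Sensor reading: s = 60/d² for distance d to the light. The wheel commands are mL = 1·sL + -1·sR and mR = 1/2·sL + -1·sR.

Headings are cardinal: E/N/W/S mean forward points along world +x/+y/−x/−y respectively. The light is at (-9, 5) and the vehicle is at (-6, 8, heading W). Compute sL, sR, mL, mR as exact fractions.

left sensor world pos  = (-7, 7); dL² = 8
right sensor world pos = (-7, 9); dR² = 20
sL = 60/8 = 15/2
sR = 60/20 = 3
mL = 1·sL + -1·sR = 9/2
mR = 1/2·sL + -1·sR = 3/4

15/2 3 9/2 3/4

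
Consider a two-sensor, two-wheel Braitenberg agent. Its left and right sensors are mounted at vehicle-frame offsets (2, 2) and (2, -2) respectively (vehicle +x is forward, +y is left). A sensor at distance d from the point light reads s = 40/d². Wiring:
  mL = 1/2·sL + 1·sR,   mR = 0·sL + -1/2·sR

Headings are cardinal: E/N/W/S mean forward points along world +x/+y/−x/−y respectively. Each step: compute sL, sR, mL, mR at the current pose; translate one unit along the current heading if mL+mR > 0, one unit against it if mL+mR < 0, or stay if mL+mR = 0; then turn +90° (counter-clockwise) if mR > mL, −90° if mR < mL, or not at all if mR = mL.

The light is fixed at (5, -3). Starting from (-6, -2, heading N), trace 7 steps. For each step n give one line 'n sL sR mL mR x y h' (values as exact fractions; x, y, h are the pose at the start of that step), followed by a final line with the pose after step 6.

0 20/89 4/9 446/801 -2/9 -6 -2 N
1 40/97 40/81 5500/7857 -20/81 -6 -1 E
2 5/8 5/18 85/144 -5/36 -5 -1 S
3 8/29 40/153 1772/4437 -20/153 -5 -2 W
4 20/89 4/9 446/801 -2/9 -6 -2 N
5 40/97 40/81 5500/7857 -20/81 -6 -1 E
6 5/8 5/18 85/144 -5/36 -5 -1 S
final -5 -2 W

n=0: pose=(-6,-2,N); sL=20/89, sR=4/9; mL=446/801, mR=-2/9; mL+mR=268/801 → advance +1; mR−mL=-208/267 → turn -1·90°
n=1: pose=(-6,-1,E); sL=40/97, sR=40/81; mL=5500/7857, mR=-20/81; mL+mR=3560/7857 → advance +1; mR−mL=-2480/2619 → turn -1·90°
n=2: pose=(-5,-1,S); sL=5/8, sR=5/18; mL=85/144, mR=-5/36; mL+mR=65/144 → advance +1; mR−mL=-35/48 → turn -1·90°
n=3: pose=(-5,-2,W); sL=8/29, sR=40/153; mL=1772/4437, mR=-20/153; mL+mR=1192/4437 → advance +1; mR−mL=-784/1479 → turn -1·90°
n=4: pose=(-6,-2,N); sL=20/89, sR=4/9; mL=446/801, mR=-2/9; mL+mR=268/801 → advance +1; mR−mL=-208/267 → turn -1·90°
n=5: pose=(-6,-1,E); sL=40/97, sR=40/81; mL=5500/7857, mR=-20/81; mL+mR=3560/7857 → advance +1; mR−mL=-2480/2619 → turn -1·90°
n=6: pose=(-5,-1,S); sL=5/8, sR=5/18; mL=85/144, mR=-5/36; mL+mR=65/144 → advance +1; mR−mL=-35/48 → turn -1·90°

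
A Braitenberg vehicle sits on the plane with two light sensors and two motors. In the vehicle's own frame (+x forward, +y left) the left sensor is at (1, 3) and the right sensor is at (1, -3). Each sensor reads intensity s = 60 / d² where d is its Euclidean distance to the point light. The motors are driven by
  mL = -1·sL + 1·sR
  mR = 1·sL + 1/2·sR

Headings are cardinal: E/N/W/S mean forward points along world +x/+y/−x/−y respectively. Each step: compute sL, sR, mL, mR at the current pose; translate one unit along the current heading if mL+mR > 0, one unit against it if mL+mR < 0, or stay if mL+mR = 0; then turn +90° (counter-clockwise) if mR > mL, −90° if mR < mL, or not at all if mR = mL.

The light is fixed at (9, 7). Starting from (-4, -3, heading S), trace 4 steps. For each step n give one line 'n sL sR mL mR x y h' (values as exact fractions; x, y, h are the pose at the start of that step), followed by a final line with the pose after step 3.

n=0: pose=(-4,-3,S); sL=60/221, sR=60/377; mL=-720/6409, mR=2250/6409; mL+mR=90/377 → advance +1; mR−mL=2970/6409 → turn +1·90°
n=1: pose=(-4,-4,E); sL=15/52, sR=3/17; mL=-99/884, mR=333/884; mL+mR=9/34 → advance +1; mR−mL=108/221 → turn +1·90°
n=2: pose=(-3,-4,N); sL=12/65, sR=60/181; mL=1728/11765, mR=4122/11765; mL+mR=90/181 → advance +1; mR−mL=2394/11765 → turn +1·90°
n=3: pose=(-3,-3,W); sL=30/169, sR=30/109; mL=1800/18421, mR=5805/18421; mL+mR=45/109 → advance +1; mR−mL=4005/18421 → turn +1·90°

0 60/221 60/377 -720/6409 2250/6409 -4 -3 S
1 15/52 3/17 -99/884 333/884 -4 -4 E
2 12/65 60/181 1728/11765 4122/11765 -3 -4 N
3 30/169 30/109 1800/18421 5805/18421 -3 -3 W
final -4 -3 S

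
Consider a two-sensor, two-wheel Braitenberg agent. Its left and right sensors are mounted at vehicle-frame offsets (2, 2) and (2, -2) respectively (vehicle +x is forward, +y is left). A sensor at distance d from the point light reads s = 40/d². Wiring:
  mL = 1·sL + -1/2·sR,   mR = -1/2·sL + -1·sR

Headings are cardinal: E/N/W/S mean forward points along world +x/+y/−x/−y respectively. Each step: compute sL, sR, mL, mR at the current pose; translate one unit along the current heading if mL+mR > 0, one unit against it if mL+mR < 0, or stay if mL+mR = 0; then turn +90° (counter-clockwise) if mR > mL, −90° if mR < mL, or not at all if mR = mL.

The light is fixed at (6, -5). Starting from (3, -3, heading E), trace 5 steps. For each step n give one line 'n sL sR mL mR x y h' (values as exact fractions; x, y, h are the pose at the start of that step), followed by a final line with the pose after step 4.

0 40/17 40 -300/17 -700/17 3 -3 E
1 10 10/9 85/9 -55/9 2 -3 S
2 40/37 8/9 212/333 -476/333 2 -4 W
3 20/17 4 -14/17 -78/17 3 -4 N
4 8 8 4 -12 3 -5 E
final 2 -5 S

n=0: pose=(3,-3,E); sL=40/17, sR=40; mL=-300/17, mR=-700/17; mL+mR=-1000/17 → advance -1; mR−mL=-400/17 → turn -1·90°
n=1: pose=(2,-3,S); sL=10, sR=10/9; mL=85/9, mR=-55/9; mL+mR=10/3 → advance +1; mR−mL=-140/9 → turn -1·90°
n=2: pose=(2,-4,W); sL=40/37, sR=8/9; mL=212/333, mR=-476/333; mL+mR=-88/111 → advance -1; mR−mL=-688/333 → turn -1·90°
n=3: pose=(3,-4,N); sL=20/17, sR=4; mL=-14/17, mR=-78/17; mL+mR=-92/17 → advance -1; mR−mL=-64/17 → turn -1·90°
n=4: pose=(3,-5,E); sL=8, sR=8; mL=4, mR=-12; mL+mR=-8 → advance -1; mR−mL=-16 → turn -1·90°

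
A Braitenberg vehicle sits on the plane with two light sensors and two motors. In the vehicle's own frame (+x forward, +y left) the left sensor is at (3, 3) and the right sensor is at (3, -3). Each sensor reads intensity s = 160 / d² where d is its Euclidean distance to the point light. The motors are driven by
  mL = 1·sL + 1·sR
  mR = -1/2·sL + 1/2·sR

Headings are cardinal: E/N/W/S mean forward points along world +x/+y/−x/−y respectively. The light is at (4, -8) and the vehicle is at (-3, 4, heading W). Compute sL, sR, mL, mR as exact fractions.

160/181 32/65 16192/11765 -2304/11765

left sensor world pos  = (-6, 1); dL² = 181
right sensor world pos = (-6, 7); dR² = 325
sL = 160/181 = 160/181
sR = 160/325 = 32/65
mL = 1·sL + 1·sR = 16192/11765
mR = -1/2·sL + 1/2·sR = -2304/11765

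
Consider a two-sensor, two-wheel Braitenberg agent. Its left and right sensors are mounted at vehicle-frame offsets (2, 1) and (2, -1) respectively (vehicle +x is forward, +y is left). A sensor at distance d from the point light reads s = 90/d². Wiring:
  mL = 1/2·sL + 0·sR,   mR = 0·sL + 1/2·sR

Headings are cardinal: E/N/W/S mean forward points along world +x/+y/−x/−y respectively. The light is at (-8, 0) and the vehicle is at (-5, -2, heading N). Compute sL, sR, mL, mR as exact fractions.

45/2 45/8 45/4 45/16

left sensor world pos  = (-6, 0); dL² = 4
right sensor world pos = (-4, 0); dR² = 16
sL = 90/4 = 45/2
sR = 90/16 = 45/8
mL = 1/2·sL + 0·sR = 45/4
mR = 0·sL + 1/2·sR = 45/16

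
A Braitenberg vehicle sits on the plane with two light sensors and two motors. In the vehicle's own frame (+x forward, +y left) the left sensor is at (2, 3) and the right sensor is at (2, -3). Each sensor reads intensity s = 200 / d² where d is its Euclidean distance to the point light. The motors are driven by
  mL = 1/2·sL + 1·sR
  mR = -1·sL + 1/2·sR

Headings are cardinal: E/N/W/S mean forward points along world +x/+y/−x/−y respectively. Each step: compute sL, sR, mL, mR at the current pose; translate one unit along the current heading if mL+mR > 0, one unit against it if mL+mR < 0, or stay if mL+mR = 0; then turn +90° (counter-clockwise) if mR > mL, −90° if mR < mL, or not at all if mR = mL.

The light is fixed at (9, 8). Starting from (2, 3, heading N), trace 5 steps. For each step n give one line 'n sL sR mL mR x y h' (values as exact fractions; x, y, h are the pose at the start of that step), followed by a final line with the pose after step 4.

0 200/109 8 972/109 236/109 2 3 N
1 100/13 100/37 3150/481 -3050/481 2 4 E
2 40/9 200/117 460/117 -140/39 3 4 S
3 25/16 50/17 2025/544 -25/272 3 3 W
4 200/109 8 972/109 236/109 2 3 N
final 2 4 E

n=0: pose=(2,3,N); sL=200/109, sR=8; mL=972/109, mR=236/109; mL+mR=1208/109 → advance +1; mR−mL=-736/109 → turn -1·90°
n=1: pose=(2,4,E); sL=100/13, sR=100/37; mL=3150/481, mR=-3050/481; mL+mR=100/481 → advance +1; mR−mL=-6200/481 → turn -1·90°
n=2: pose=(3,4,S); sL=40/9, sR=200/117; mL=460/117, mR=-140/39; mL+mR=40/117 → advance +1; mR−mL=-880/117 → turn -1·90°
n=3: pose=(3,3,W); sL=25/16, sR=50/17; mL=2025/544, mR=-25/272; mL+mR=1975/544 → advance +1; mR−mL=-2075/544 → turn -1·90°
n=4: pose=(2,3,N); sL=200/109, sR=8; mL=972/109, mR=236/109; mL+mR=1208/109 → advance +1; mR−mL=-736/109 → turn -1·90°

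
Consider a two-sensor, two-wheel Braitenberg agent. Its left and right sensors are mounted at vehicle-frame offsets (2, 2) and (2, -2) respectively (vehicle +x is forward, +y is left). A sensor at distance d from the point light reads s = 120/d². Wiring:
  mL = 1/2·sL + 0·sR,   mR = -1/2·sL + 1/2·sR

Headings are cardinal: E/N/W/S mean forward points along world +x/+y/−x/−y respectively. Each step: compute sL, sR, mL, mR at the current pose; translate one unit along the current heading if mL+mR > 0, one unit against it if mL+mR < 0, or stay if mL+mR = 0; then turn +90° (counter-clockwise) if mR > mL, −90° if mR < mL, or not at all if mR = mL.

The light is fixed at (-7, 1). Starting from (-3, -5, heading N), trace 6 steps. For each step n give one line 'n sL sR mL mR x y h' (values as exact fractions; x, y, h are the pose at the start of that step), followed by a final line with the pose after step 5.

0 6 30/13 3 -24/13 -3 -5 N
1 8/3 24/17 4/3 -32/51 -3 -4 E
2 60/49 60/29 30/49 600/1421 -2 -4 S
3 120/73 24/5 60/73 576/365 -2 -5 W
4 6/5 30/17 3/5 24/85 -3 -5 S
5 24/17 120/29 12/17 672/493 -3 -6 W
final -4 -6 S

n=0: pose=(-3,-5,N); sL=6, sR=30/13; mL=3, mR=-24/13; mL+mR=15/13 → advance +1; mR−mL=-63/13 → turn -1·90°
n=1: pose=(-3,-4,E); sL=8/3, sR=24/17; mL=4/3, mR=-32/51; mL+mR=12/17 → advance +1; mR−mL=-100/51 → turn -1·90°
n=2: pose=(-2,-4,S); sL=60/49, sR=60/29; mL=30/49, mR=600/1421; mL+mR=30/29 → advance +1; mR−mL=-270/1421 → turn -1·90°
n=3: pose=(-2,-5,W); sL=120/73, sR=24/5; mL=60/73, mR=576/365; mL+mR=12/5 → advance +1; mR−mL=276/365 → turn +1·90°
n=4: pose=(-3,-5,S); sL=6/5, sR=30/17; mL=3/5, mR=24/85; mL+mR=15/17 → advance +1; mR−mL=-27/85 → turn -1·90°
n=5: pose=(-3,-6,W); sL=24/17, sR=120/29; mL=12/17, mR=672/493; mL+mR=60/29 → advance +1; mR−mL=324/493 → turn +1·90°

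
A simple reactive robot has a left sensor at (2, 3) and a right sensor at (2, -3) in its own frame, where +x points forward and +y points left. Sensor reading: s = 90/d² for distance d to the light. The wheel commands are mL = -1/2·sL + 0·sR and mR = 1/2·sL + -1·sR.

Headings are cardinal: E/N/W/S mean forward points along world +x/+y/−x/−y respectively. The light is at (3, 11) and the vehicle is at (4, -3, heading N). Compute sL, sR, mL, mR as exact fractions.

left sensor world pos  = (1, -1); dL² = 148
right sensor world pos = (7, -1); dR² = 160
sL = 90/148 = 45/74
sR = 90/160 = 9/16
mL = -1/2·sL + 0·sR = -45/148
mR = 1/2·sL + -1·sR = -153/592

45/74 9/16 -45/148 -153/592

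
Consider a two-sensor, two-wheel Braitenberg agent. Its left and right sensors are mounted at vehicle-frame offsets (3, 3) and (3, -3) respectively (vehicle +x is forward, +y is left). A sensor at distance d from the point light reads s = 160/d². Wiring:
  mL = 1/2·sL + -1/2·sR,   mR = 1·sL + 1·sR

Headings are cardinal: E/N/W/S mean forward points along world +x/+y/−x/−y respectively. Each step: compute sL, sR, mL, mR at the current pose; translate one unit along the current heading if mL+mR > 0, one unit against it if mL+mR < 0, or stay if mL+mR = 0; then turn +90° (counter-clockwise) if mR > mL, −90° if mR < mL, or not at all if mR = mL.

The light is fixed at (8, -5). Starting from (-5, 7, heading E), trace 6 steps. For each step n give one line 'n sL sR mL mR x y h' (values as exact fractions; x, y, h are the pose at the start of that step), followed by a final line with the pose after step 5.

0 32/65 160/181 -2304/11765 16192/11765 -5 7 E
1 16/45 80/153 -64/765 224/255 -4 7 N
2 32/65 160/481 192/2405 1984/2405 -4 8 W
3 4/5 40/89 78/445 556/445 -5 8 S
4 32/65 160/181 -2304/11765 16192/11765 -5 7 E
5 16/45 80/153 -64/765 224/255 -4 7 N
final -4 8 W

n=0: pose=(-5,7,E); sL=32/65, sR=160/181; mL=-2304/11765, mR=16192/11765; mL+mR=13888/11765 → advance +1; mR−mL=18496/11765 → turn +1·90°
n=1: pose=(-4,7,N); sL=16/45, sR=80/153; mL=-64/765, mR=224/255; mL+mR=608/765 → advance +1; mR−mL=736/765 → turn +1·90°
n=2: pose=(-4,8,W); sL=32/65, sR=160/481; mL=192/2405, mR=1984/2405; mL+mR=2176/2405 → advance +1; mR−mL=1792/2405 → turn +1·90°
n=3: pose=(-5,8,S); sL=4/5, sR=40/89; mL=78/445, mR=556/445; mL+mR=634/445 → advance +1; mR−mL=478/445 → turn +1·90°
n=4: pose=(-5,7,E); sL=32/65, sR=160/181; mL=-2304/11765, mR=16192/11765; mL+mR=13888/11765 → advance +1; mR−mL=18496/11765 → turn +1·90°
n=5: pose=(-4,7,N); sL=16/45, sR=80/153; mL=-64/765, mR=224/255; mL+mR=608/765 → advance +1; mR−mL=736/765 → turn +1·90°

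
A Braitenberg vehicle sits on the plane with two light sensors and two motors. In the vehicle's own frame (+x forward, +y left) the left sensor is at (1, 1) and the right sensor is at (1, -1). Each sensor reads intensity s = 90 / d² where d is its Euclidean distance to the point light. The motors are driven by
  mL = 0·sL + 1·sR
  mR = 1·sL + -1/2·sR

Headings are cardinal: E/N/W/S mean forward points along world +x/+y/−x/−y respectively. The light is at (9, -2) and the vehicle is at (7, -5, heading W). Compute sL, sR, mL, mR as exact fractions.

left sensor world pos  = (6, -6); dL² = 25
right sensor world pos = (6, -4); dR² = 13
sL = 90/25 = 18/5
sR = 90/13 = 90/13
mL = 0·sL + 1·sR = 90/13
mR = 1·sL + -1/2·sR = 9/65

18/5 90/13 90/13 9/65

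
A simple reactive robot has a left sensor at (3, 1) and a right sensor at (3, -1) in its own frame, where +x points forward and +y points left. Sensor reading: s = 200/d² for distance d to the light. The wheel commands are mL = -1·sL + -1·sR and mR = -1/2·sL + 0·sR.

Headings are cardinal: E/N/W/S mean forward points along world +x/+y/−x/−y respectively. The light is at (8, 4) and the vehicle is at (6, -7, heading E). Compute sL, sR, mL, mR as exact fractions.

200/101 40/29 -9840/2929 -100/101

left sensor world pos  = (9, -6); dL² = 101
right sensor world pos = (9, -8); dR² = 145
sL = 200/101 = 200/101
sR = 200/145 = 40/29
mL = -1·sL + -1·sR = -9840/2929
mR = -1/2·sL + 0·sR = -100/101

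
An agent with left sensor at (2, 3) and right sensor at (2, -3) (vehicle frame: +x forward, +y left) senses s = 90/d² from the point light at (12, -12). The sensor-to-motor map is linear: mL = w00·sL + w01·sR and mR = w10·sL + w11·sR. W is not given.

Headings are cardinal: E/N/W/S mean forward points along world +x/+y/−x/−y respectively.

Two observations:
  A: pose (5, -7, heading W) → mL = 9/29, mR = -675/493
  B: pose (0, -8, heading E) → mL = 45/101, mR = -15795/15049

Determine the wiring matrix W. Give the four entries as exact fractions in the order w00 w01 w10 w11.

0 1/2 -1 -1/2

obs A: pose=(5,-7,W) → sL=18/17, sR=18/29, mL=9/29, mR=-675/493
obs B: pose=(0,-8,E) → sL=90/149, sR=90/101, mL=45/101, mR=-15795/15049
sensor matrix S = [[18/17, 18/29], [90/149, 90/101]]; det S = 4218480/7419157
solve [mL_A; mL_B] = S·[w00; w01] and [mR_A; mR_B] = S·[w10; w11]:
  w00 = 0, w01 = 1/2, w10 = -1, w11 = -1/2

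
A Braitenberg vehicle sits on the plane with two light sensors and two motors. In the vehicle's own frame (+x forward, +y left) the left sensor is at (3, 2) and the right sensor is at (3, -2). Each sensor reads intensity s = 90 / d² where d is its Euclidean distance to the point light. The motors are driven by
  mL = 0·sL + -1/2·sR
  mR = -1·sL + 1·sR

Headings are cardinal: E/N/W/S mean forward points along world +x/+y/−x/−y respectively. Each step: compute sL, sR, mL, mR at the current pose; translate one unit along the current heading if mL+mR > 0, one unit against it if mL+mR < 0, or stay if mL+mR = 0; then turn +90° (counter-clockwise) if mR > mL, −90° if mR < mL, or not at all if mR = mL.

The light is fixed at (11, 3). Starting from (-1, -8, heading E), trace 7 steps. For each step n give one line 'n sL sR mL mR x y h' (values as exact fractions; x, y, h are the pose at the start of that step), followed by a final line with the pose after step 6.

n=0: pose=(-1,-8,E); sL=5/9, sR=9/25; mL=-9/50, mR=-44/225; mL+mR=-169/450 → advance -1; mR−mL=-7/450 → turn -1·90°
n=1: pose=(-2,-8,S); sL=90/317, sR=90/421; mL=-45/421, mR=-9360/133457; mL+mR=-23625/133457 → advance -1; mR−mL=4905/133457 → turn +1·90°
n=2: pose=(-2,-7,E); sL=45/82, sR=45/122; mL=-45/244, mR=-450/2501; mL+mR=-3645/10004 → advance -1; mR−mL=45/10004 → turn +1·90°
n=3: pose=(-3,-7,N); sL=18/61, sR=90/193; mL=-45/193, mR=2016/11773; mL+mR=-729/11773 → advance -1; mR−mL=4761/11773 → turn +1·90°
n=4: pose=(-3,-8,W); sL=45/229, sR=9/37; mL=-9/74, mR=396/8473; mL+mR=-1269/16946 → advance -1; mR−mL=2853/16946 → turn +1·90°
n=5: pose=(-2,-8,S); sL=90/317, sR=90/421; mL=-45/421, mR=-9360/133457; mL+mR=-23625/133457 → advance -1; mR−mL=4905/133457 → turn +1·90°
n=6: pose=(-2,-7,E); sL=45/82, sR=45/122; mL=-45/244, mR=-450/2501; mL+mR=-3645/10004 → advance -1; mR−mL=45/10004 → turn +1·90°

0 5/9 9/25 -9/50 -44/225 -1 -8 E
1 90/317 90/421 -45/421 -9360/133457 -2 -8 S
2 45/82 45/122 -45/244 -450/2501 -2 -7 E
3 18/61 90/193 -45/193 2016/11773 -3 -7 N
4 45/229 9/37 -9/74 396/8473 -3 -8 W
5 90/317 90/421 -45/421 -9360/133457 -2 -8 S
6 45/82 45/122 -45/244 -450/2501 -2 -7 E
final -3 -7 N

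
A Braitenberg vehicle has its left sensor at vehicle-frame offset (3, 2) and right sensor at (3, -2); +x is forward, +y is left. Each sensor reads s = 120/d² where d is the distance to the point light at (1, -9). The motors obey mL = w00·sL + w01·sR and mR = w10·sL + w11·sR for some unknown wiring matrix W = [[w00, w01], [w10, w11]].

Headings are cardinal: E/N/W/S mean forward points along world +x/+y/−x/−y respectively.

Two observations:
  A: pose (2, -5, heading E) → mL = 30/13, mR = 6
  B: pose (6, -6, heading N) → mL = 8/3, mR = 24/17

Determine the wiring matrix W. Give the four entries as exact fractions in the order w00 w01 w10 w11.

1 0 0 1

obs A: pose=(2,-5,E) → sL=30/13, sR=6, mL=30/13, mR=6
obs B: pose=(6,-6,N) → sL=8/3, sR=24/17, mL=8/3, mR=24/17
sensor matrix S = [[30/13, 6], [8/3, 24/17]]; det S = -2816/221
solve [mL_A; mL_B] = S·[w00; w01] and [mR_A; mR_B] = S·[w10; w11]:
  w00 = 1, w01 = 0, w10 = 0, w11 = 1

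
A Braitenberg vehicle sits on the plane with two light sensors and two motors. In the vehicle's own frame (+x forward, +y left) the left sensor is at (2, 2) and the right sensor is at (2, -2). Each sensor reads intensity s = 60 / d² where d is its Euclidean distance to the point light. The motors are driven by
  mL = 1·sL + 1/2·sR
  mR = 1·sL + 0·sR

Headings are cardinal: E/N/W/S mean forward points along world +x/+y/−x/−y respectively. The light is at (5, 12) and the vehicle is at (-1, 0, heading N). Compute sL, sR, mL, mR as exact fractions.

15/41 15/29 1485/2378 15/41

left sensor world pos  = (-3, 2); dL² = 164
right sensor world pos = (1, 2); dR² = 116
sL = 60/164 = 15/41
sR = 60/116 = 15/29
mL = 1·sL + 1/2·sR = 1485/2378
mR = 1·sL + 0·sR = 15/41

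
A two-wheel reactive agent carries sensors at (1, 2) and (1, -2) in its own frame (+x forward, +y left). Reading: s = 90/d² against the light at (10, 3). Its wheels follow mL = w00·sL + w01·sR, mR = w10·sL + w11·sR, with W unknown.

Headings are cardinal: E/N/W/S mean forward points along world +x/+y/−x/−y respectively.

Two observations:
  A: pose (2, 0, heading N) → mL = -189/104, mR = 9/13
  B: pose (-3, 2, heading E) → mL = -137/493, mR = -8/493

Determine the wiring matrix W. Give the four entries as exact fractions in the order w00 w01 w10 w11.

obs A: pose=(2,0,N) → sL=45/52, sR=9/4, mL=-189/104, mR=9/13
obs B: pose=(-3,2,E) → sL=18/29, sR=10/17, mL=-137/493, mR=-8/493
sensor matrix S = [[45/52, 9/4], [18/29, 10/17]]; det S = -5688/6409
solve [mL_A; mL_B] = S·[w00; w01] and [mR_A; mR_B] = S·[w10; w11]:
  w00 = 1/2, w01 = -1, w10 = -1/2, w11 = 1/2

1/2 -1 -1/2 1/2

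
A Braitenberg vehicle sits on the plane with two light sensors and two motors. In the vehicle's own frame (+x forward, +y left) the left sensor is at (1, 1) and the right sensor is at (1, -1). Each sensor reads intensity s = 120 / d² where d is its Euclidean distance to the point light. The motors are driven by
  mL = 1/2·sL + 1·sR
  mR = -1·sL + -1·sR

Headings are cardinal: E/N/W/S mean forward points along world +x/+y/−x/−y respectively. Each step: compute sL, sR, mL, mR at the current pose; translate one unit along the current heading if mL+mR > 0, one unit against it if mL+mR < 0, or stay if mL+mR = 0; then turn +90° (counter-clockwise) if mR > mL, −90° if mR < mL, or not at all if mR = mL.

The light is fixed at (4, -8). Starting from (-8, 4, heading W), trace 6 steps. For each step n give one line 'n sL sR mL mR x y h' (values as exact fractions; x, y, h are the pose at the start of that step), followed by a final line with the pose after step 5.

n=0: pose=(-8,4,W); sL=12/29, sR=60/169; mL=2754/4901, mR=-3768/4901; mL+mR=-6/29 → advance -1; mR−mL=-6522/4901 → turn -1·90°
n=1: pose=(-7,4,N); sL=120/313, sR=120/269; mL=53700/84197, mR=-69840/84197; mL+mR=-60/313 → advance -1; mR−mL=-123540/84197 → turn -1·90°
n=2: pose=(-7,3,E); sL=30/61, sR=3/5; mL=258/305, mR=-333/305; mL+mR=-15/61 → advance -1; mR−mL=-591/305 → turn -1·90°
n=3: pose=(-8,3,S); sL=120/221, sR=120/269; mL=42660/59449, mR=-58800/59449; mL+mR=-60/221 → advance -1; mR−mL=-101460/59449 → turn -1·90°
n=4: pose=(-8,4,W); sL=12/29, sR=60/169; mL=2754/4901, mR=-3768/4901; mL+mR=-6/29 → advance -1; mR−mL=-6522/4901 → turn -1·90°
n=5: pose=(-7,4,N); sL=120/313, sR=120/269; mL=53700/84197, mR=-69840/84197; mL+mR=-60/313 → advance -1; mR−mL=-123540/84197 → turn -1·90°

0 12/29 60/169 2754/4901 -3768/4901 -8 4 W
1 120/313 120/269 53700/84197 -69840/84197 -7 4 N
2 30/61 3/5 258/305 -333/305 -7 3 E
3 120/221 120/269 42660/59449 -58800/59449 -8 3 S
4 12/29 60/169 2754/4901 -3768/4901 -8 4 W
5 120/313 120/269 53700/84197 -69840/84197 -7 4 N
final -7 3 E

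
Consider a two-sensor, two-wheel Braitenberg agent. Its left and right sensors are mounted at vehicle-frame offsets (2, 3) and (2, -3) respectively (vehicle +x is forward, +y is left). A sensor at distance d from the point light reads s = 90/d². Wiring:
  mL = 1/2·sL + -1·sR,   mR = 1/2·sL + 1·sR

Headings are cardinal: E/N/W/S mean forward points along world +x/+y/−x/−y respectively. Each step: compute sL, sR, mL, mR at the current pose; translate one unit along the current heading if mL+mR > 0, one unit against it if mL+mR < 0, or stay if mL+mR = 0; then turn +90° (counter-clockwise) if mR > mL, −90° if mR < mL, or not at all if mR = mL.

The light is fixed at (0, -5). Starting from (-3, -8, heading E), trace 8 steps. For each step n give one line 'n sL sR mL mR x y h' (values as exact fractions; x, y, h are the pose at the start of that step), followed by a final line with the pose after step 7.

0 90 90/37 1575/37 1755/37 -3 -8 E
1 45/13 45 -1125/26 1215/26 -2 -8 N
2 90/41 90/17 -2925/697 4455/697 -2 -7 W
3 45/8 45/26 225/208 945/208 -3 -7 S
4 90 90/37 1575/37 1755/37 -3 -8 E
5 45/13 45 -1125/26 1215/26 -2 -8 N
6 90/41 90/17 -2925/697 4455/697 -2 -7 W
7 45/8 45/26 225/208 945/208 -3 -7 S
final -3 -8 E

n=0: pose=(-3,-8,E); sL=90, sR=90/37; mL=1575/37, mR=1755/37; mL+mR=90 → advance +1; mR−mL=180/37 → turn +1·90°
n=1: pose=(-2,-8,N); sL=45/13, sR=45; mL=-1125/26, mR=1215/26; mL+mR=45/13 → advance +1; mR−mL=90 → turn +1·90°
n=2: pose=(-2,-7,W); sL=90/41, sR=90/17; mL=-2925/697, mR=4455/697; mL+mR=90/41 → advance +1; mR−mL=180/17 → turn +1·90°
n=3: pose=(-3,-7,S); sL=45/8, sR=45/26; mL=225/208, mR=945/208; mL+mR=45/8 → advance +1; mR−mL=45/13 → turn +1·90°
n=4: pose=(-3,-8,E); sL=90, sR=90/37; mL=1575/37, mR=1755/37; mL+mR=90 → advance +1; mR−mL=180/37 → turn +1·90°
n=5: pose=(-2,-8,N); sL=45/13, sR=45; mL=-1125/26, mR=1215/26; mL+mR=45/13 → advance +1; mR−mL=90 → turn +1·90°
n=6: pose=(-2,-7,W); sL=90/41, sR=90/17; mL=-2925/697, mR=4455/697; mL+mR=90/41 → advance +1; mR−mL=180/17 → turn +1·90°
n=7: pose=(-3,-7,S); sL=45/8, sR=45/26; mL=225/208, mR=945/208; mL+mR=45/8 → advance +1; mR−mL=45/13 → turn +1·90°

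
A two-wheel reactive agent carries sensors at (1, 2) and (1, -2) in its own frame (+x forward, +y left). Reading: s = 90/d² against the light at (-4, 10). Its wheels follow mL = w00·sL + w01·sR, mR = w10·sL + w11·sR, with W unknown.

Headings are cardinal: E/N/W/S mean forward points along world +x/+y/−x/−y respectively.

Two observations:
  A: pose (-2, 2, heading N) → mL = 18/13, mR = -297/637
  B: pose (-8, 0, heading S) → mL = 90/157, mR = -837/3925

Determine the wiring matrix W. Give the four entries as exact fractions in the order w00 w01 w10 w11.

0 1 1/2 -1

obs A: pose=(-2,2,N) → sL=90/49, sR=18/13, mL=18/13, mR=-297/637
obs B: pose=(-8,0,S) → sL=18/25, sR=90/157, mL=90/157, mR=-837/3925
sensor matrix S = [[90/49, 18/13], [18/25, 90/157]]; det S = 139968/2500225
solve [mL_A; mL_B] = S·[w00; w01] and [mR_A; mR_B] = S·[w10; w11]:
  w00 = 0, w01 = 1, w10 = 1/2, w11 = -1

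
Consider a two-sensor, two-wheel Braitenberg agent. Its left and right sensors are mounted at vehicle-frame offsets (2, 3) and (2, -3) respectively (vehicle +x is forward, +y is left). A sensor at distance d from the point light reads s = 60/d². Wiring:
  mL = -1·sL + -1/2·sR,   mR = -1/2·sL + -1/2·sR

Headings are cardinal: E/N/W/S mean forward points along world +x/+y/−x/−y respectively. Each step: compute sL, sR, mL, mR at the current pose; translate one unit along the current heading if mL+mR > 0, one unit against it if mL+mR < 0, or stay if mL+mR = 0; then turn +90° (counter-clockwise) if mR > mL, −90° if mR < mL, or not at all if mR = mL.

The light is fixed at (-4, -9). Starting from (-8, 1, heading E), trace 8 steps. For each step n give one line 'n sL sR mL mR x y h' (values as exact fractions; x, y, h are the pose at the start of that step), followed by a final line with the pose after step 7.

n=0: pose=(-8,1,E); sL=60/173, sR=60/53; mL=-8370/9169, mR=-6780/9169; mL+mR=-15150/9169 → advance -1; mR−mL=30/173 → turn +1·90°
n=1: pose=(-9,1,N); sL=15/52, sR=15/37; mL=-945/1924, mR=-1335/3848; mL+mR=-3225/3848 → advance -1; mR−mL=15/104 → turn +1·90°
n=2: pose=(-9,0,W); sL=12/17, sR=60/193; mL=-2826/3281, mR=-1668/3281; mL+mR=-4494/3281 → advance -1; mR−mL=6/17 → turn +1·90°
n=3: pose=(-8,0,S); sL=6/5, sR=30/49; mL=-369/245, mR=-222/245; mL+mR=-591/245 → advance -1; mR−mL=3/5 → turn +1·90°
n=4: pose=(-8,1,E); sL=60/173, sR=60/53; mL=-8370/9169, mR=-6780/9169; mL+mR=-15150/9169 → advance -1; mR−mL=30/173 → turn +1·90°
n=5: pose=(-9,1,N); sL=15/52, sR=15/37; mL=-945/1924, mR=-1335/3848; mL+mR=-3225/3848 → advance -1; mR−mL=15/104 → turn +1·90°
n=6: pose=(-9,0,W); sL=12/17, sR=60/193; mL=-2826/3281, mR=-1668/3281; mL+mR=-4494/3281 → advance -1; mR−mL=6/17 → turn +1·90°
n=7: pose=(-8,0,S); sL=6/5, sR=30/49; mL=-369/245, mR=-222/245; mL+mR=-591/245 → advance -1; mR−mL=3/5 → turn +1·90°

0 60/173 60/53 -8370/9169 -6780/9169 -8 1 E
1 15/52 15/37 -945/1924 -1335/3848 -9 1 N
2 12/17 60/193 -2826/3281 -1668/3281 -9 0 W
3 6/5 30/49 -369/245 -222/245 -8 0 S
4 60/173 60/53 -8370/9169 -6780/9169 -8 1 E
5 15/52 15/37 -945/1924 -1335/3848 -9 1 N
6 12/17 60/193 -2826/3281 -1668/3281 -9 0 W
7 6/5 30/49 -369/245 -222/245 -8 0 S
final -8 1 E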